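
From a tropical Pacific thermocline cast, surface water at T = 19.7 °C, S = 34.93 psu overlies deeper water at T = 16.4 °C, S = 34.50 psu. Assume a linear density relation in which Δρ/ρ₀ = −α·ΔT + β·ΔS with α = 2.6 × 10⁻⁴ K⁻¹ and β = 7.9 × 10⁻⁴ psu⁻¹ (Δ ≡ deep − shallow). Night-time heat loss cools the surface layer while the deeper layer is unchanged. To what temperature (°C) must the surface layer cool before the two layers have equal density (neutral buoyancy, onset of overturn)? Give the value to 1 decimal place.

Neutral buoyancy requires Δρ = 0, i.e. −α(T_deep − T_surf′) + β(S_deep − S_surf) = 0.
T_surf′ = T_deep − (β/α)·ΔS = 16.4 − (7.9 × 10⁻⁴/2.6 × 10⁻⁴)·(-0.43) = 17.707 °C.
Cooling required: 19.7 − (17.707) = 1.993 °C.

17.7 °C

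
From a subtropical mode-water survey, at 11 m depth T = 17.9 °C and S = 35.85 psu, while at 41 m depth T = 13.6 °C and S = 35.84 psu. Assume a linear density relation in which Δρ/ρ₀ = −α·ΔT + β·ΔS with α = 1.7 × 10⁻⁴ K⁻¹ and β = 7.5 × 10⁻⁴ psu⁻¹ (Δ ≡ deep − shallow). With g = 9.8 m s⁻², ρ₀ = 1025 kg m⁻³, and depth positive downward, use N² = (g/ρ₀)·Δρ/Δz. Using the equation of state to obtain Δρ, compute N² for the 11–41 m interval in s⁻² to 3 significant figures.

ΔT = -4.3 K, ΔS = -0.01 psu (deep − shallow).
Δρ/ρ₀ = −αΔT + βΔS = 7.31 × 10⁻⁴ − 7.50 × 10⁻⁶ = 7.235 × 10⁻⁴, so Δρ ≈ 0.7416 kg m⁻³.
N² = (g/ρ₀)·Δρ/Δz = g·(Δρ/ρ₀)/Δz = 9.8 × 7.235 × 10⁻⁴ / 30 = 2.3634 × 10⁻⁴ s⁻² ≈ 2.36 × 10⁻⁴ s⁻².

2.36 × 10⁻⁴ s⁻²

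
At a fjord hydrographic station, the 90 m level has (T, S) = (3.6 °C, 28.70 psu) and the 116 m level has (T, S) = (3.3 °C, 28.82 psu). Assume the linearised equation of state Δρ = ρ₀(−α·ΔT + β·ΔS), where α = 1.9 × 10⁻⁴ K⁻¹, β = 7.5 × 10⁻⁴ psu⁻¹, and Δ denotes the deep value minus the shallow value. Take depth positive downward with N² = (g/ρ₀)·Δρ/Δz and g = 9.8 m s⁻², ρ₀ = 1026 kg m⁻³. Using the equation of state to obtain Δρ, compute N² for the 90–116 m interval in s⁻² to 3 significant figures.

5.54 × 10⁻⁵ s⁻²

ΔT = -0.3 K, ΔS = +0.12 psu (deep − shallow).
Δρ/ρ₀ = −αΔT + βΔS = 5.70 × 10⁻⁵ + 9.00 × 10⁻⁵ = 1.47 × 10⁻⁴, so Δρ ≈ 0.1508 kg m⁻³.
N² = (g/ρ₀)·Δρ/Δz = g·(Δρ/ρ₀)/Δz = 9.8 × 1.47 × 10⁻⁴ / 26 = 5.5408 × 10⁻⁵ s⁻² ≈ 5.54 × 10⁻⁵ s⁻².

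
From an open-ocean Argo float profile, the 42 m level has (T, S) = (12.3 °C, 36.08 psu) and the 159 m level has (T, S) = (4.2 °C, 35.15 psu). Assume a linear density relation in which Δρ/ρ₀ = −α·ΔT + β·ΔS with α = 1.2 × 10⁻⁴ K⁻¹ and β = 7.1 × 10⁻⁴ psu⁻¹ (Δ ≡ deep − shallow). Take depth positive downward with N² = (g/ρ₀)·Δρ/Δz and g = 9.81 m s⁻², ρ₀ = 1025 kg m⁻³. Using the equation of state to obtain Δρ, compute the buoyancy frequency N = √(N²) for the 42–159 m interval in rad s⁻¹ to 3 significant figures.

5.11 × 10⁻³ rad s⁻¹

ΔT = -8.1 K, ΔS = -0.93 psu (deep − shallow).
Δρ/ρ₀ = −αΔT + βΔS = 9.72 × 10⁻⁴ − 6.603 × 10⁻⁴ = 3.117 × 10⁻⁴, so Δρ ≈ 0.3195 kg m⁻³.
N² = (g/ρ₀)·Δρ/Δz = g·(Δρ/ρ₀)/Δz = 9.81 × 3.117 × 10⁻⁴ / 117 = 2.6135 × 10⁻⁵ s⁻².
N = √(2.6135 × 10⁻⁵) = 5.1122 × 10⁻³ rad s⁻¹ ≈ 5.11 × 10⁻³ rad s⁻¹.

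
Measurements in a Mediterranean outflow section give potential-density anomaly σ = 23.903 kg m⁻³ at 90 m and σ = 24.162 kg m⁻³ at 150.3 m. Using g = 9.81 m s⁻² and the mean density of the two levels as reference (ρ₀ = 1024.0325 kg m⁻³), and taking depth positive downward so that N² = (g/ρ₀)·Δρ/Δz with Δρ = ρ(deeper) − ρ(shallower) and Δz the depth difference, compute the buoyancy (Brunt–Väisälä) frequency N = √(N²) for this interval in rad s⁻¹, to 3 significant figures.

6.41 × 10⁻³ rad s⁻¹

Δρ = 1024.162 − 1023.903 = 0.259 kg m⁻³ over Δz = 150.3 − 90 = 60.3 m.
N² = (9.81/1024.0325) × (0.259/60.3) = 4.1147 × 10⁻⁵ s⁻².
N = √(4.1147 × 10⁻⁵) = 6.4146 × 10⁻³ rad s⁻¹ ≈ 6.41 × 10⁻³ rad s⁻¹.
A positive N² confirms static stability across the interval.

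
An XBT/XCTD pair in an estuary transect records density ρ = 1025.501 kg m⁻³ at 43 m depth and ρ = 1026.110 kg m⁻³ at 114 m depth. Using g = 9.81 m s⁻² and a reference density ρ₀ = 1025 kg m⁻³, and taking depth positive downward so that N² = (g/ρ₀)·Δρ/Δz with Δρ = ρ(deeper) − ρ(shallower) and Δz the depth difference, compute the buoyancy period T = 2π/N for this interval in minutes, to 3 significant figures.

Δρ = 1026.110 − 1025.501 = 0.609 kg m⁻³ over Δz = 114 − 43 = 71 m.
N² = (9.81/1025) × (0.609/71) = 8.2093 × 10⁻⁵ s⁻².
N = √(8.2093 × 10⁻⁵) = 9.0605 × 10⁻³ rad s⁻¹, so T = 2π/N = 693.47 s = 11.558 min ≈ 11.6 min.

11.6 min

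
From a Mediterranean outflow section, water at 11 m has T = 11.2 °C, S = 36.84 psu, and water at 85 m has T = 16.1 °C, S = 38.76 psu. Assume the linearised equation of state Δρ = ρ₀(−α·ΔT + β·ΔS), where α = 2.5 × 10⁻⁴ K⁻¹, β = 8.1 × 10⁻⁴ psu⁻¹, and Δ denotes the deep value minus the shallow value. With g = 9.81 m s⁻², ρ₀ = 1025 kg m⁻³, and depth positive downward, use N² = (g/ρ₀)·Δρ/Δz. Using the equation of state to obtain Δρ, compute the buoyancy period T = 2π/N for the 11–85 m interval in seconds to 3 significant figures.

950 s

ΔT = +4.9 K, ΔS = +1.92 psu (deep − shallow).
Δρ/ρ₀ = −αΔT + βΔS = -1.225 × 10⁻³ + 1.5552 × 10⁻³ = 3.302 × 10⁻⁴, so Δρ ≈ 0.3385 kg m⁻³.
N² = (g/ρ₀)·Δρ/Δz = g·(Δρ/ρ₀)/Δz = 9.81 × 3.302 × 10⁻⁴ / 74 = 4.3774 × 10⁻⁵ s⁻².
N = √(4.3774 × 10⁻⁵) = 6.6162 × 10⁻³ rad s⁻¹ → T = 2π/N = 949.67 s ≈ 950 s.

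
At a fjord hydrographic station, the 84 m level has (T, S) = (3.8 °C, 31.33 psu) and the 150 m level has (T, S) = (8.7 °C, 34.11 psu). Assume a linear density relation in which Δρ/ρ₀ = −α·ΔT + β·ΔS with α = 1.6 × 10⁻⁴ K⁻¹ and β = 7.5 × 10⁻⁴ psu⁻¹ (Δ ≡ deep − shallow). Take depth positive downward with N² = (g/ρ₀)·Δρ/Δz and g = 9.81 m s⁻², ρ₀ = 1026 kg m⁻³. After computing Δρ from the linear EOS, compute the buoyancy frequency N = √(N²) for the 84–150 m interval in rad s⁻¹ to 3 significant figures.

ΔT = +4.9 K, ΔS = +2.78 psu (deep − shallow).
Δρ/ρ₀ = −αΔT + βΔS = -7.84 × 10⁻⁴ + 2.085 × 10⁻³ = 1.301 × 10⁻³, so Δρ ≈ 1.335 kg m⁻³.
N² = (g/ρ₀)·Δρ/Δz = g·(Δρ/ρ₀)/Δz = 9.81 × 1.301 × 10⁻³ / 66 = 1.9338 × 10⁻⁴ s⁻².
N = √(1.9338 × 10⁻⁴) = 0.013906 rad s⁻¹ ≈ 0.0139 rad s⁻¹.

0.0139 rad s⁻¹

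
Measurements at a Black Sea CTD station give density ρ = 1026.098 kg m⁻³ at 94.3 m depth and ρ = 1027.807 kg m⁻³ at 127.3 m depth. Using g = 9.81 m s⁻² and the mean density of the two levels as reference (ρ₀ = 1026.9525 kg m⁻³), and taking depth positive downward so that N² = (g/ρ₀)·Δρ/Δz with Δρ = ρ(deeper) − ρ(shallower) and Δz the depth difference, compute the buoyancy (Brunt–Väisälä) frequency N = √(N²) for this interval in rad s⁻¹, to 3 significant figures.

0.0222 rad s⁻¹

Δρ = 1027.807 − 1026.098 = 1.709 kg m⁻³ over Δz = 127.3 − 94.3 = 33 m.
N² = (9.81/1026.9525) × (1.709/33) = 4.9471 × 10⁻⁴ s⁻².
N = √(4.9471 × 10⁻⁴) = 0.022242 rad s⁻¹ ≈ 0.0222 rad s⁻¹.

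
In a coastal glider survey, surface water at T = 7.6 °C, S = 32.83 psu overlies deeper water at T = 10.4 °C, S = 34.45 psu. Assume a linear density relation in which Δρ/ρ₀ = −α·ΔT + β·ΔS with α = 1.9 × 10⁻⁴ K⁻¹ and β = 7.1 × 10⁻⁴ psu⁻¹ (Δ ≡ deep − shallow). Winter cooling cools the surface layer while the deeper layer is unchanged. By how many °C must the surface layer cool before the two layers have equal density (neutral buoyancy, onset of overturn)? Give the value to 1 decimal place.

Neutral buoyancy requires Δρ = 0, i.e. −α(T_deep − T_surf′) + β(S_deep − S_surf) = 0.
T_surf′ = T_deep − (β/α)·ΔS = 10.4 − (7.1 × 10⁻⁴/1.9 × 10⁻⁴)·(+1.62) = 4.346 °C.
Cooling required: 7.6 − (4.346) = 3.254 °C.

3.3 °C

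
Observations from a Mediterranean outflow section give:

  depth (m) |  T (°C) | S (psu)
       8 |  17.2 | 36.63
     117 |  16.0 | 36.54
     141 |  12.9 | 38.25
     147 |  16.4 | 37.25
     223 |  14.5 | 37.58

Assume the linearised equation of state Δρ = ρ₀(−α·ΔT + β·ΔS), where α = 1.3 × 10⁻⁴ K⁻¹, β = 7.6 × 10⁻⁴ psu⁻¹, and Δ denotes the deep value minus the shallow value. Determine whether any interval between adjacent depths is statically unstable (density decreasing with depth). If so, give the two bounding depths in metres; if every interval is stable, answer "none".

141–147 m

Evaluate Δρ/ρ₀ = −αΔT + βΔS across each adjacent pair:
  8–117 m: −αΔT+βΔS = −(1.3 × 10⁻⁴)(-1.2)+(7.6 × 10⁻⁴)(-0.09) = 8.8 × 10⁻⁵ → stable
  117–141 m: −αΔT+βΔS = −(1.3 × 10⁻⁴)(-3.1)+(7.6 × 10⁻⁴)(+1.71) = 1.7 × 10⁻³ → stable
  141–147 m: −αΔT+βΔS = −(1.3 × 10⁻⁴)(+3.5)+(7.6 × 10⁻⁴)(-1.00) = -1.2 × 10⁻³ → UNSTABLE
  147–223 m: −αΔT+βΔS = −(1.3 × 10⁻⁴)(-1.9)+(7.6 × 10⁻⁴)(+0.33) = 5.0 × 10⁻⁴ → stable
The 141–147 m interval has Δρ < 0: lighter water underlies denser water.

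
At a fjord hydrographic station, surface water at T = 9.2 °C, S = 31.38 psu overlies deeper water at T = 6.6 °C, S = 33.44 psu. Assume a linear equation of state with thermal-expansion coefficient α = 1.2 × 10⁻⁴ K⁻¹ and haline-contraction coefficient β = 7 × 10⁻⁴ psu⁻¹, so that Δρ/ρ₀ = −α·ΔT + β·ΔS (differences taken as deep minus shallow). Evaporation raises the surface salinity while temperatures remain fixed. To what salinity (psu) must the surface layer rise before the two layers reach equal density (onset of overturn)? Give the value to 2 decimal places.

33.89 psu

Neutral buoyancy requires −α(T_deep − T_surf) + β(S_deep − S_surf′) = 0.
S_surf′ = S_deep − (α/β)·ΔT = 33.44 − (1.2 × 10⁻⁴/7 × 10⁻⁴)·(-2.6) = 33.8857 psu.
Increase required: 33.8857 − 31.38 = 2.5057 psu.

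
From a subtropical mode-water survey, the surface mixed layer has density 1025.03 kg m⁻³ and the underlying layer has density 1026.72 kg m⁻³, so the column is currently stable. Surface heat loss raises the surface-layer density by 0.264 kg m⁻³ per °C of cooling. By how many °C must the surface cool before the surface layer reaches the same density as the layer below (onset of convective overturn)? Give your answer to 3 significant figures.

Density deficit of the surface layer: 1026.72 − 1025.03 = 1.69 kg m⁻³.
Required change = 1.69 / 0.264 = 6.40 °C.

6.40 °C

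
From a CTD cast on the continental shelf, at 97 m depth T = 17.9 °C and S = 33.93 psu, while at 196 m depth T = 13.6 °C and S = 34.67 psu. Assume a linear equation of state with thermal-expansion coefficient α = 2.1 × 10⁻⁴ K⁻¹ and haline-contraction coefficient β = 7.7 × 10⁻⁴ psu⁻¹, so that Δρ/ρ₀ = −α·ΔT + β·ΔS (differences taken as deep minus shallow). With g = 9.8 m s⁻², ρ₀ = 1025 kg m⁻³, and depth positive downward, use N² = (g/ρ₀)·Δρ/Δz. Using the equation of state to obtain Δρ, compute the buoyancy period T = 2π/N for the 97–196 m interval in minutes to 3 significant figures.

8.67 min

ΔT = -4.3 K, ΔS = +0.74 psu (deep − shallow).
Δρ/ρ₀ = −αΔT + βΔS = 9.03 × 10⁻⁴ + 5.698 × 10⁻⁴ = 1.4728 × 10⁻³, so Δρ ≈ 1.510 kg m⁻³.
N² = (g/ρ₀)·Δρ/Δz = g·(Δρ/ρ₀)/Δz = 9.8 × 1.4728 × 10⁻³ / 99 = 1.4579 × 10⁻⁴ s⁻².
N = √(1.4579 × 10⁻⁴) = 0.012074 rad s⁻¹ → T = 2π/N = 520.39 s = 8.6732 min ≈ 8.67 min.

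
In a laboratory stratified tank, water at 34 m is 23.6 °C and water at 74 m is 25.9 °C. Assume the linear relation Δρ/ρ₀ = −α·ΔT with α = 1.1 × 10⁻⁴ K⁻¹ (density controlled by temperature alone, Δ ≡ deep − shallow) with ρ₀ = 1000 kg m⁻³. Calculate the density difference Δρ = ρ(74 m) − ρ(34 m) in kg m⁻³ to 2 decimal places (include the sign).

-0.25 kg m⁻³

ΔT = +2.3 K, Δρ/ρ₀ = −αΔT = -2.53 × 10⁻⁴.
Δρ = 1000 × (-2.53 × 10⁻⁴) = -0.25 kg m⁻³.
Negative Δρ: lighter below, statically unstable.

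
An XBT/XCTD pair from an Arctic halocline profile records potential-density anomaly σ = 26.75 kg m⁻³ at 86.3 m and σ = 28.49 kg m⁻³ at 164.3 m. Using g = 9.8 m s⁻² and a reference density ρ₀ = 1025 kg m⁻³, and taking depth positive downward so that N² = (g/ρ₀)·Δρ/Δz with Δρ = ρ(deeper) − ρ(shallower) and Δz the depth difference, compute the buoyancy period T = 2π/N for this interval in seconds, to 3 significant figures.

Δρ = 1028.49 − 1026.75 = 1.74 kg m⁻³ over Δz = 164.3 − 86.3 = 78 m.
N² = (9.8/1025) × (1.74/78) = 2.1328 × 10⁻⁴ s⁻².
N = √(2.1328 × 10⁻⁴) = 0.014604 rad s⁻¹, so T = 2π/N = 430.24 s ≈ 430 s.

430 s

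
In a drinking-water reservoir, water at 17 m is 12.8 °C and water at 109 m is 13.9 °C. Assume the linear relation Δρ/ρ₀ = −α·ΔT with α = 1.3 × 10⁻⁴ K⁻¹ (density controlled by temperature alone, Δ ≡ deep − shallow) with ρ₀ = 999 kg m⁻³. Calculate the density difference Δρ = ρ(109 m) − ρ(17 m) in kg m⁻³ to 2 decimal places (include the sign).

ΔT = +1.1 K, Δρ/ρ₀ = −αΔT = -1.43 × 10⁻⁴.
Δρ = 999 × (-1.43 × 10⁻⁴) = -0.14 kg m⁻³.
Negative Δρ: lighter below, statically unstable.

-0.14 kg m⁻³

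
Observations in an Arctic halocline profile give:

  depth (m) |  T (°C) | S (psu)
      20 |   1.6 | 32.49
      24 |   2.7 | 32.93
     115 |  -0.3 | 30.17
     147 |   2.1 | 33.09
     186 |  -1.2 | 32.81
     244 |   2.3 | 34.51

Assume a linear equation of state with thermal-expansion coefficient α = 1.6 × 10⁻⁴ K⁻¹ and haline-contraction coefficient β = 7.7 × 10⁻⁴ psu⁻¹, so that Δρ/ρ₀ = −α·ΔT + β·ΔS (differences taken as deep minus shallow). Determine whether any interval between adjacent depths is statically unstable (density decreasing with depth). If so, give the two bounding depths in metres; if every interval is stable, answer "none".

24–115 m

Evaluate Δρ/ρ₀ = −αΔT + βΔS across each adjacent pair:
  20–24 m: −αΔT+βΔS = −(1.6 × 10⁻⁴)(+1.1)+(7.7 × 10⁻⁴)(+0.44) = 1.6 × 10⁻⁴ → stable
  24–115 m: −αΔT+βΔS = −(1.6 × 10⁻⁴)(-3.0)+(7.7 × 10⁻⁴)(-2.76) = -1.6 × 10⁻³ → UNSTABLE
  115–147 m: −αΔT+βΔS = −(1.6 × 10⁻⁴)(+2.4)+(7.7 × 10⁻⁴)(+2.92) = 1.9 × 10⁻³ → stable
  147–186 m: −αΔT+βΔS = −(1.6 × 10⁻⁴)(-3.3)+(7.7 × 10⁻⁴)(-0.28) = 3.1 × 10⁻⁴ → stable
  186–244 m: −αΔT+βΔS = −(1.6 × 10⁻⁴)(+3.5)+(7.7 × 10⁻⁴)(+1.70) = 7.5 × 10⁻⁴ → stable
The 24–115 m interval has Δρ < 0: lighter water underlies denser water.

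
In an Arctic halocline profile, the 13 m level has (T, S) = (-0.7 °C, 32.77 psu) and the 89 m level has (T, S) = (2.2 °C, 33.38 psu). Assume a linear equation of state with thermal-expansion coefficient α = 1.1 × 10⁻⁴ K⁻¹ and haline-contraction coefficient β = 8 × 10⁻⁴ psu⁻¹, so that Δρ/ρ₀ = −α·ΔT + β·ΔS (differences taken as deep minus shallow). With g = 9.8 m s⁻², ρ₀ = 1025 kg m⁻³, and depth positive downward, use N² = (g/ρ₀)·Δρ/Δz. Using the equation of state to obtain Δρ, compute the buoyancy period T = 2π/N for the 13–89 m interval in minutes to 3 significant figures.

ΔT = +2.9 K, ΔS = +0.61 psu (deep − shallow).
Δρ/ρ₀ = −αΔT + βΔS = -3.19 × 10⁻⁴ + 4.88 × 10⁻⁴ = 1.69 × 10⁻⁴, so Δρ ≈ 0.1732 kg m⁻³.
N² = (g/ρ₀)·Δρ/Δz = g·(Δρ/ρ₀)/Δz = 9.8 × 1.69 × 10⁻⁴ / 76 = 2.1792 × 10⁻⁵ s⁻².
N = √(2.1792 × 10⁻⁵) = 4.6682 × 10⁻³ rad s⁻¹ → T = 2π/N = 1.3460 × 10³ s = 22.433 min ≈ 22.4 min.

22.4 min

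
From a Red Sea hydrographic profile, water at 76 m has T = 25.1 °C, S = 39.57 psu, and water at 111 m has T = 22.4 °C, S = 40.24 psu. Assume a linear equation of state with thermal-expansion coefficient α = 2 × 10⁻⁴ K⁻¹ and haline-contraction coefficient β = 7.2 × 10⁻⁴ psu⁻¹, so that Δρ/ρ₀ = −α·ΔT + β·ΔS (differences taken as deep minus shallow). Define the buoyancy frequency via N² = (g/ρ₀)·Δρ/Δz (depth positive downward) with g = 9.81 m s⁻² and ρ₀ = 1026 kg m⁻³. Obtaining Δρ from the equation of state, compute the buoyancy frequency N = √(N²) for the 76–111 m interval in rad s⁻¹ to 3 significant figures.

0.0169 rad s⁻¹

ΔT = -2.7 K, ΔS = +0.67 psu (deep − shallow).
Δρ/ρ₀ = −αΔT + βΔS = 5.40 × 10⁻⁴ + 4.824 × 10⁻⁴ = 1.0224 × 10⁻³, so Δρ ≈ 1.049 kg m⁻³.
N² = (g/ρ₀)·Δρ/Δz = g·(Δρ/ρ₀)/Δz = 9.81 × 1.0224 × 10⁻³ / 35 = 2.8656 × 10⁻⁴ s⁻².
N = √(2.8656 × 10⁻⁴) = 0.016928 rad s⁻¹ ≈ 0.0169 rad s⁻¹.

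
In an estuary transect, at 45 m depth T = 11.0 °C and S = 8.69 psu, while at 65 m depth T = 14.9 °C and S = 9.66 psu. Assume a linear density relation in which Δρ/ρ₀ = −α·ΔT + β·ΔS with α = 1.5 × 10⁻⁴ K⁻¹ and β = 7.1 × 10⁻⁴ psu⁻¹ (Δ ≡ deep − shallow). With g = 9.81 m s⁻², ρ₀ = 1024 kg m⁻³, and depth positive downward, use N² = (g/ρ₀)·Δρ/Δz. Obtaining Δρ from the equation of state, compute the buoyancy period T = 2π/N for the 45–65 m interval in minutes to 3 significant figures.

ΔT = +3.9 K, ΔS = +0.97 psu (deep − shallow).
Δρ/ρ₀ = −αΔT + βΔS = -5.85 × 10⁻⁴ + 6.887 × 10⁻⁴ = 1.037 × 10⁻⁴, so Δρ ≈ 0.1062 kg m⁻³.
N² = (g/ρ₀)·Δρ/Δz = g·(Δρ/ρ₀)/Δz = 9.81 × 1.037 × 10⁻⁴ / 20 = 5.0865 × 10⁻⁵ s⁻².
N = √(5.0865 × 10⁻⁵) = 7.1320 × 10⁻³ rad s⁻¹ → T = 2π/N = 880.99 s = 14.683 min ≈ 14.7 min.

14.7 min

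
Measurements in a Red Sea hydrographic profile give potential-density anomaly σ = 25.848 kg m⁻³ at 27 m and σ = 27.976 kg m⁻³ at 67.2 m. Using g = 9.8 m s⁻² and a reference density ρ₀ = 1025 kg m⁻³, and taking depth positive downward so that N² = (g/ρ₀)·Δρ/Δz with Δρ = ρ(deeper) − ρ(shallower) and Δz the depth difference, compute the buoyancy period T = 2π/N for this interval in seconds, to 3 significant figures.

279 s

Δρ = 1027.976 − 1025.848 = 2.128 kg m⁻³ over Δz = 67.2 − 27 = 40.2 m.
N² = (9.8/1025) × (2.128/40.2) = 5.0611 × 10⁻⁴ s⁻².
N = √(5.0611 × 10⁻⁴) = 0.022497 rad s⁻¹, so T = 2π/N = 279.29 s ≈ 279 s.
A positive N² confirms static stability across the interval.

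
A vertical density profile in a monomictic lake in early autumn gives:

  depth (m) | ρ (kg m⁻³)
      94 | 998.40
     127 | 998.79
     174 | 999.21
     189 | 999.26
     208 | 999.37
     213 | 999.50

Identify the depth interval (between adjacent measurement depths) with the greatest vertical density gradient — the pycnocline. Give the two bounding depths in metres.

208–213 m

Compute the density gradient over each adjacent pair:
  94–127 m: Δρ/Δz = 0.39/33 = 0.012 kg m⁻⁴
  127–174 m: Δρ/Δz = 0.42/47 = 8.9 × 10⁻³ kg m⁻⁴
  174–189 m: Δρ/Δz = 0.05/15 = 3.3 × 10⁻³ kg m⁻⁴
  189–208 m: Δρ/Δz = 0.11/19 = 5.8 × 10⁻³ kg m⁻⁴
  208–213 m: Δρ/Δz = 0.13/5 = 0.026 kg m⁻⁴
The largest gradient is in the 208–213 m interval — the pycnocline.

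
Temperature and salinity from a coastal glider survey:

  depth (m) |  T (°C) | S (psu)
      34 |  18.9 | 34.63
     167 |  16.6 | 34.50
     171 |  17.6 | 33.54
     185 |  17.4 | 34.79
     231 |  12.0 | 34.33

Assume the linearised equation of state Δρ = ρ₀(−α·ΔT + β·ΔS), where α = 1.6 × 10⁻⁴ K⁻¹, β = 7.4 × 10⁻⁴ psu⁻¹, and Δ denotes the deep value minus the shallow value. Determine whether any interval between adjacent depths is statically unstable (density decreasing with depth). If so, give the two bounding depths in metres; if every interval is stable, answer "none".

167–171 m

Evaluate Δρ/ρ₀ = −αΔT + βΔS across each adjacent pair:
  34–167 m: −αΔT+βΔS = −(1.6 × 10⁻⁴)(-2.3)+(7.4 × 10⁻⁴)(-0.13) = 2.7 × 10⁻⁴ → stable
  167–171 m: −αΔT+βΔS = −(1.6 × 10⁻⁴)(+1.0)+(7.4 × 10⁻⁴)(-0.96) = -8.7 × 10⁻⁴ → UNSTABLE
  171–185 m: −αΔT+βΔS = −(1.6 × 10⁻⁴)(-0.2)+(7.4 × 10⁻⁴)(+1.25) = 9.6 × 10⁻⁴ → stable
  185–231 m: −αΔT+βΔS = −(1.6 × 10⁻⁴)(-5.4)+(7.4 × 10⁻⁴)(-0.46) = 5.2 × 10⁻⁴ → stable
The 167–171 m interval has Δρ < 0: lighter water underlies denser water.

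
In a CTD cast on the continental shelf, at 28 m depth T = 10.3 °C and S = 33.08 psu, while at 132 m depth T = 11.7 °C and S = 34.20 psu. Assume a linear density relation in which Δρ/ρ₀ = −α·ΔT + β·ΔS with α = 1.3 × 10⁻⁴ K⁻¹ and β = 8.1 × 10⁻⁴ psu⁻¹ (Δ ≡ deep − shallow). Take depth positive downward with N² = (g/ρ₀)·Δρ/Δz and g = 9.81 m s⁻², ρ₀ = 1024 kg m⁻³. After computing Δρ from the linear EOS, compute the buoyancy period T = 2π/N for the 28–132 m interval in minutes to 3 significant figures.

12.7 min

ΔT = +1.4 K, ΔS = +1.12 psu (deep − shallow).
Δρ/ρ₀ = −αΔT + βΔS = -1.82 × 10⁻⁴ + 9.072 × 10⁻⁴ = 7.252 × 10⁻⁴, so Δρ ≈ 0.7426 kg m⁻³.
N² = (g/ρ₀)·Δρ/Δz = g·(Δρ/ρ₀)/Δz = 9.81 × 7.252 × 10⁻⁴ / 104 = 6.8406 × 10⁻⁵ s⁻².
N = √(6.8406 × 10⁻⁵) = 8.2708 × 10⁻³ rad s⁻¹ → T = 2π/N = 759.68 s = 12.661 min ≈ 12.7 min.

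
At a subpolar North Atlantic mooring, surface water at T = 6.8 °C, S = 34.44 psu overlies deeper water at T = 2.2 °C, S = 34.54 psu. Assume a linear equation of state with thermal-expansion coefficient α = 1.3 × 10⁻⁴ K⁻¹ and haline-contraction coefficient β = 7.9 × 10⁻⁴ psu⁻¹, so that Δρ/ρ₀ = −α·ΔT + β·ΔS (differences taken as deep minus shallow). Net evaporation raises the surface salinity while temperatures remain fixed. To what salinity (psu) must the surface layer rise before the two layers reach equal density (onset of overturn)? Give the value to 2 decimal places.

35.30 psu

Neutral buoyancy requires −α(T_deep − T_surf) + β(S_deep − S_surf′) = 0.
S_surf′ = S_deep − (α/β)·ΔT = 34.54 − (1.3 × 10⁻⁴/7.9 × 10⁻⁴)·(-4.6) = 35.2970 psu.
Increase required: 35.2970 − 34.44 = 0.8570 psu.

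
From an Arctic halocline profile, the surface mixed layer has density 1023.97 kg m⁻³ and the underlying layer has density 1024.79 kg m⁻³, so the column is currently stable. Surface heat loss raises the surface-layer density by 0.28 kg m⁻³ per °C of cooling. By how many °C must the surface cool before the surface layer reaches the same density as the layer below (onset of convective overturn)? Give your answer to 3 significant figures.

Density deficit of the surface layer: 1024.79 − 1023.97 = 0.82 kg m⁻³.
Required change = 0.82 / 0.28 = 2.93 °C.

2.93 °C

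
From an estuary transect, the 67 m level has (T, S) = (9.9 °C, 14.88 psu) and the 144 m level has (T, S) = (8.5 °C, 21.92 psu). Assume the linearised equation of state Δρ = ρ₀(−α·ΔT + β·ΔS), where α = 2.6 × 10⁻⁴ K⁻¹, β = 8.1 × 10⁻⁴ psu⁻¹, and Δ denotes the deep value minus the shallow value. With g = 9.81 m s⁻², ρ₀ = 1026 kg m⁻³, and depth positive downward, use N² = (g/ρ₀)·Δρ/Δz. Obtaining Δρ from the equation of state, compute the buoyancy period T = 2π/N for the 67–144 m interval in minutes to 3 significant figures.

3.77 min

ΔT = -1.4 K, ΔS = +7.04 psu (deep − shallow).
Δρ/ρ₀ = −αΔT + βΔS = 3.64 × 10⁻⁴ + 5.7024 × 10⁻³ = 6.0664 × 10⁻³, so Δρ ≈ 6.224 kg m⁻³.
N² = (g/ρ₀)·Δρ/Δz = g·(Δρ/ρ₀)/Δz = 9.81 × 6.0664 × 10⁻³ / 77 = 7.7288 × 10⁻⁴ s⁻².
N = √(7.7288 × 10⁻⁴) = 0.027801 rad s⁻¹ → T = 2π/N = 226.01 s = 3.7668 min ≈ 3.77 min.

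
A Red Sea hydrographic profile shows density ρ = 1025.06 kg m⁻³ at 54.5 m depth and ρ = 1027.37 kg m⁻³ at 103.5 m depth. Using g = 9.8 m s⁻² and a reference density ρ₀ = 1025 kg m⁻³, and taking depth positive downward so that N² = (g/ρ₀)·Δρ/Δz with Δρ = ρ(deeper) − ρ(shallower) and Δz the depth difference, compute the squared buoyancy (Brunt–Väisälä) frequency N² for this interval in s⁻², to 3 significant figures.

Δρ = 1027.37 − 1025.06 = 2.31 kg m⁻³ over Δz = 103.5 − 54.5 = 49 m.
N² = (9.8/1025) × (2.31/49) = 4.5073 × 10⁻⁴ s⁻² ≈ 4.51 × 10⁻⁴ s⁻².

4.51 × 10⁻⁴ s⁻²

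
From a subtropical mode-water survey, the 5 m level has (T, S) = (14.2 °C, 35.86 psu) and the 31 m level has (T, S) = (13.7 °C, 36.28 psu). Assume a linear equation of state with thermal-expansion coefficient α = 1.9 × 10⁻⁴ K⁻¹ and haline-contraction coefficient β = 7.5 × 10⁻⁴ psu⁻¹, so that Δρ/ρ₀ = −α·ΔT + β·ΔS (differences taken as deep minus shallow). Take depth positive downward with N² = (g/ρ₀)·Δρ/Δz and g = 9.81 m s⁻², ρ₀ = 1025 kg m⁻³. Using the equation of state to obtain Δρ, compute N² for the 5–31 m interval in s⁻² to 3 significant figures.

ΔT = -0.5 K, ΔS = +0.42 psu (deep − shallow).
Δρ/ρ₀ = −αΔT + βΔS = 9.50 × 10⁻⁵ + 3.15 × 10⁻⁴ = 4.10 × 10⁻⁴, so Δρ ≈ 0.4203 kg m⁻³.
N² = (g/ρ₀)·Δρ/Δz = g·(Δρ/ρ₀)/Δz = 9.81 × 4.10 × 10⁻⁴ / 26 = 1.5470 × 10⁻⁴ s⁻² ≈ 1.55 × 10⁻⁴ s⁻².

1.55 × 10⁻⁴ s⁻²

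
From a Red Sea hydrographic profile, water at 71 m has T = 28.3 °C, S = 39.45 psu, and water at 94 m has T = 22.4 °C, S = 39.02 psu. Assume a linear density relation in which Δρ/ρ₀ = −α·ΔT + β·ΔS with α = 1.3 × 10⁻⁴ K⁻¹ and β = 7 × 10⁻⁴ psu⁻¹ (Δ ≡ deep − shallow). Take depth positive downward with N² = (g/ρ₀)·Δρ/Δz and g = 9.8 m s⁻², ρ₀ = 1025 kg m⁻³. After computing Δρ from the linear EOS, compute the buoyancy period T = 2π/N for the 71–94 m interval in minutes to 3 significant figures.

7.43 min

ΔT = -5.9 K, ΔS = -0.43 psu (deep − shallow).
Δρ/ρ₀ = −αΔT + βΔS = 7.67 × 10⁻⁴ − 3.01 × 10⁻⁴ = 4.66 × 10⁻⁴, so Δρ ≈ 0.4777 kg m⁻³.
N² = (g/ρ₀)·Δρ/Δz = g·(Δρ/ρ₀)/Δz = 9.8 × 4.66 × 10⁻⁴ / 23 = 1.9856 × 10⁻⁴ s⁻².
N = √(1.9856 × 10⁻⁴) = 0.014091 rad s⁻¹ → T = 2π/N = 445.90 s = 7.4317 min ≈ 7.43 min.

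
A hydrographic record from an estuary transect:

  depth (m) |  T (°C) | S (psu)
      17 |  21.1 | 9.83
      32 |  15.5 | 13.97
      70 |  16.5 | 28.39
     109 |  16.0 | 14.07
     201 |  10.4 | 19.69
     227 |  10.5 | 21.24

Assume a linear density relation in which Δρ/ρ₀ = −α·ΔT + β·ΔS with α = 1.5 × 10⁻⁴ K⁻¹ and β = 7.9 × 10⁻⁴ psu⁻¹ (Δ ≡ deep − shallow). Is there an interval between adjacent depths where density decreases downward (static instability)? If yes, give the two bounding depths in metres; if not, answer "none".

70–109 m

Evaluate Δρ/ρ₀ = −αΔT + βΔS across each adjacent pair:
  17–32 m: −αΔT+βΔS = −(1.5 × 10⁻⁴)(-5.6)+(7.9 × 10⁻⁴)(+4.14) = 4.1 × 10⁻³ → stable
  32–70 m: −αΔT+βΔS = −(1.5 × 10⁻⁴)(+1.0)+(7.9 × 10⁻⁴)(+14.42) = 0.011 → stable
  70–109 m: −αΔT+βΔS = −(1.5 × 10⁻⁴)(-0.5)+(7.9 × 10⁻⁴)(-14.32) = -0.011 → UNSTABLE
  109–201 m: −αΔT+βΔS = −(1.5 × 10⁻⁴)(-5.6)+(7.9 × 10⁻⁴)(+5.62) = 5.3 × 10⁻³ → stable
  201–227 m: −αΔT+βΔS = −(1.5 × 10⁻⁴)(+0.1)+(7.9 × 10⁻⁴)(+1.55) = 1.2 × 10⁻³ → stable
The 70–109 m interval has Δρ < 0: lighter water underlies denser water.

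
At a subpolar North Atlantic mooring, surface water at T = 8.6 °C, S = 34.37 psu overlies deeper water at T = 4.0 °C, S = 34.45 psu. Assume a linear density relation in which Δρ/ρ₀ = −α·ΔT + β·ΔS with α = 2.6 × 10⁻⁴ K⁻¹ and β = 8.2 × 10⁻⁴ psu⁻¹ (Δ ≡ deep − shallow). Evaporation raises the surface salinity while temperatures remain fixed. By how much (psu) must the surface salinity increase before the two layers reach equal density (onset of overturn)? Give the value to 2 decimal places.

Neutral buoyancy requires −α(T_deep − T_surf) + β(S_deep − S_surf′) = 0.
S_surf′ = S_deep − (α/β)·ΔT = 34.45 − (2.6 × 10⁻⁴/8.2 × 10⁻⁴)·(-4.6) = 35.9085 psu.
Increase required: 35.9085 − 34.37 = 1.5385 psu.

1.54 psu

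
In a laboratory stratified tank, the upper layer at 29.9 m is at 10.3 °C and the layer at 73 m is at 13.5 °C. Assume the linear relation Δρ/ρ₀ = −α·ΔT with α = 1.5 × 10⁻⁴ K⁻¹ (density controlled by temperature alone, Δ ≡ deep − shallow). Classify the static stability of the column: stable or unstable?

ΔT = 13.5 − 10.3 = +3.2 K, so Δρ/ρ₀ = −αΔT = -4.80 × 10⁻⁴.
Δρ/ρ₀ < 0, so Δρ < 0: deeper water is lighter → statically unstable; the column would overturn.

unstable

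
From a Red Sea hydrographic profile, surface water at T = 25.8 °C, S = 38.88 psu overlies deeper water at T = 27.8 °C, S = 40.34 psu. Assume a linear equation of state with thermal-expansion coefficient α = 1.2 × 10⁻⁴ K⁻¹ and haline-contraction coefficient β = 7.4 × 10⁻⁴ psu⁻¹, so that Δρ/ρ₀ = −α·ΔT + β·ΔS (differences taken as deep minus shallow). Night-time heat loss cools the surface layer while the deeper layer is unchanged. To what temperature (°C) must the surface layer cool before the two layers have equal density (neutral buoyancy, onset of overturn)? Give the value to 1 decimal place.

Neutral buoyancy requires Δρ = 0, i.e. −α(T_deep − T_surf′) + β(S_deep − S_surf) = 0.
T_surf′ = T_deep − (β/α)·ΔS = 27.8 − (7.4 × 10⁻⁴/1.2 × 10⁻⁴)·(+1.46) = 18.797 °C.
Cooling required: 25.8 − (18.797) = 7.003 °C.

18.8 °C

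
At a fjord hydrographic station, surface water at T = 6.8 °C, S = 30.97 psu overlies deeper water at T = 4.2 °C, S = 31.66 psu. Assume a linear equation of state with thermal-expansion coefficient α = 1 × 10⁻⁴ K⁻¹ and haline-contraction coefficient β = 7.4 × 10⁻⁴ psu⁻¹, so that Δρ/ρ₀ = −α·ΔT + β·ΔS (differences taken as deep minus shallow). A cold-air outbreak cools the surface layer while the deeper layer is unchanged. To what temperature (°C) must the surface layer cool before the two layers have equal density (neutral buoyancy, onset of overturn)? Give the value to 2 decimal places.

Neutral buoyancy requires Δρ = 0, i.e. −α(T_deep − T_surf′) + β(S_deep − S_surf) = 0.
T_surf′ = T_deep − (β/α)·ΔS = 4.2 − (7.4 × 10⁻⁴/1 × 10⁻⁴)·(+0.69) = -0.9060 °C.
Cooling required: 6.8 − (-0.9060) = 7.7060 °C.

-0.91 °C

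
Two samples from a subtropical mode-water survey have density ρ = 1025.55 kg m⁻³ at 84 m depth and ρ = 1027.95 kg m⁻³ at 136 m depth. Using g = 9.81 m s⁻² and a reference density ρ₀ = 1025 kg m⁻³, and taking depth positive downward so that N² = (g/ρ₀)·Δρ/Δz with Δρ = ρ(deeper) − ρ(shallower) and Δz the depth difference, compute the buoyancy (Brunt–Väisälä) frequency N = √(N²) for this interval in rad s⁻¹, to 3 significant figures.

Δρ = 1027.95 − 1025.55 = 2.40 kg m⁻³ over Δz = 136 − 84 = 52 m.
N² = (9.81/1025) × (2.40/52) = 4.4173 × 10⁻⁴ s⁻².
N = √(4.4173 × 10⁻⁴) = 0.021017 rad s⁻¹ ≈ 0.0210 rad s⁻¹.

0.0210 rad s⁻¹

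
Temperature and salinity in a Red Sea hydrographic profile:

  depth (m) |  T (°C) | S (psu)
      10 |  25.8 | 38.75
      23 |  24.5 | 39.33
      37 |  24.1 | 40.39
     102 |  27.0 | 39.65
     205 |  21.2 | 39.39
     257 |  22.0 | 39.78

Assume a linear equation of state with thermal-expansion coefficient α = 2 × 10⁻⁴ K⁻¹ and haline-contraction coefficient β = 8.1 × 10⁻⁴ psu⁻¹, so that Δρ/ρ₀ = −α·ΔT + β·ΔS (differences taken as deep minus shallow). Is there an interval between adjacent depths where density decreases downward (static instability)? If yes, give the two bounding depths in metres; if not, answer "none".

37–102 m

Evaluate Δρ/ρ₀ = −αΔT + βΔS across each adjacent pair:
  10–23 m: −αΔT+βΔS = −(2 × 10⁻⁴)(-1.3)+(8.1 × 10⁻⁴)(+0.58) = 7.3 × 10⁻⁴ → stable
  23–37 m: −αΔT+βΔS = −(2 × 10⁻⁴)(-0.4)+(8.1 × 10⁻⁴)(+1.06) = 9.4 × 10⁻⁴ → stable
  37–102 m: −αΔT+βΔS = −(2 × 10⁻⁴)(+2.9)+(8.1 × 10⁻⁴)(-0.74) = -1.2 × 10⁻³ → UNSTABLE
  102–205 m: −αΔT+βΔS = −(2 × 10⁻⁴)(-5.8)+(8.1 × 10⁻⁴)(-0.26) = 9.5 × 10⁻⁴ → stable
  205–257 m: −αΔT+βΔS = −(2 × 10⁻⁴)(+0.8)+(8.1 × 10⁻⁴)(+0.39) = 1.6 × 10⁻⁴ → stable
The 37–102 m interval has Δρ < 0: lighter water underlies denser water.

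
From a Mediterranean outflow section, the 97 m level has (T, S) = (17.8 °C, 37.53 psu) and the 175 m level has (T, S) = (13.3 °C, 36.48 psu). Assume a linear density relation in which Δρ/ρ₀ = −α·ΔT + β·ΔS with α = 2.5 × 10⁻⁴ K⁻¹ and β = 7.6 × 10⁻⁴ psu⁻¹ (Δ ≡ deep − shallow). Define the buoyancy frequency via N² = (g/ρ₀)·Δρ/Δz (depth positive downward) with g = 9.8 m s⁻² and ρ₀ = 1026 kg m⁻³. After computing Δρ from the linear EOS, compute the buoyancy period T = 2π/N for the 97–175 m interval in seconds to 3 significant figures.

ΔT = -4.5 K, ΔS = -1.05 psu (deep − shallow).
Δρ/ρ₀ = −αΔT + βΔS = 1.125 × 10⁻³ − 7.98 × 10⁻⁴ = 3.27 × 10⁻⁴, so Δρ ≈ 0.3355 kg m⁻³.
N² = (g/ρ₀)·Δρ/Δz = g·(Δρ/ρ₀)/Δz = 9.8 × 3.27 × 10⁻⁴ / 78 = 4.1085 × 10⁻⁵ s⁻².
N = √(4.1085 × 10⁻⁵) = 6.4098 × 10⁻³ rad s⁻¹ → T = 2π/N = 980.25 s ≈ 980 s.

980 s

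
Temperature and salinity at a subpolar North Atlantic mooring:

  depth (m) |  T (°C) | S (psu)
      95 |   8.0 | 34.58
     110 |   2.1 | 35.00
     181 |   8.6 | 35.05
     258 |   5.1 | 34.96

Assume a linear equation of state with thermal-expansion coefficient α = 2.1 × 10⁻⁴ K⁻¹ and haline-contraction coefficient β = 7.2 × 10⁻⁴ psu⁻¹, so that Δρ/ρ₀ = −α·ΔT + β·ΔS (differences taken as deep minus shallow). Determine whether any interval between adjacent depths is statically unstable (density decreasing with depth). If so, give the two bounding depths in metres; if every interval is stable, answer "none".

110–181 m

Evaluate Δρ/ρ₀ = −αΔT + βΔS across each adjacent pair:
  95–110 m: −αΔT+βΔS = −(2.1 × 10⁻⁴)(-5.9)+(7.2 × 10⁻⁴)(+0.42) = 1.5 × 10⁻³ → stable
  110–181 m: −αΔT+βΔS = −(2.1 × 10⁻⁴)(+6.5)+(7.2 × 10⁻⁴)(+0.05) = -1.3 × 10⁻³ → UNSTABLE
  181–258 m: −αΔT+βΔS = −(2.1 × 10⁻⁴)(-3.5)+(7.2 × 10⁻⁴)(-0.09) = 6.7 × 10⁻⁴ → stable
The 110–181 m interval has Δρ < 0: lighter water underlies denser water.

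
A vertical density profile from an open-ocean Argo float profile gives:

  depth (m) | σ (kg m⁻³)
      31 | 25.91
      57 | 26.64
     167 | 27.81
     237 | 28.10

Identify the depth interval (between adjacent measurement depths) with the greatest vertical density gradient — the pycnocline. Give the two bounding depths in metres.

31–57 m

Compute the density gradient over each adjacent pair:
  31–57 m: Δρ/Δz = 0.73/26 = 0.028 kg m⁻⁴
  57–167 m: Δρ/Δz = 1.17/110 = 0.011 kg m⁻⁴
  167–237 m: Δρ/Δz = 0.29/70 = 4.1 × 10⁻³ kg m⁻⁴
The largest gradient is in the 31–57 m interval — the pycnocline.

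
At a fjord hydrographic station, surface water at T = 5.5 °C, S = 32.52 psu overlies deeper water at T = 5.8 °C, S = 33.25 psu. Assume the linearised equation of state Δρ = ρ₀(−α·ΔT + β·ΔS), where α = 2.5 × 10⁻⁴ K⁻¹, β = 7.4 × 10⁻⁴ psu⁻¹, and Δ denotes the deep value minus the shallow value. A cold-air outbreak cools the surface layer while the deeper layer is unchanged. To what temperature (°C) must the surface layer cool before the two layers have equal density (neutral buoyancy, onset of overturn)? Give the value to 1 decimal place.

3.6 °C

Neutral buoyancy requires Δρ = 0, i.e. −α(T_deep − T_surf′) + β(S_deep − S_surf) = 0.
T_surf′ = T_deep − (β/α)·ΔS = 5.8 − (7.4 × 10⁻⁴/2.5 × 10⁻⁴)·(+0.73) = 3.639 °C.
Cooling required: 5.5 − (3.639) = 1.861 °C.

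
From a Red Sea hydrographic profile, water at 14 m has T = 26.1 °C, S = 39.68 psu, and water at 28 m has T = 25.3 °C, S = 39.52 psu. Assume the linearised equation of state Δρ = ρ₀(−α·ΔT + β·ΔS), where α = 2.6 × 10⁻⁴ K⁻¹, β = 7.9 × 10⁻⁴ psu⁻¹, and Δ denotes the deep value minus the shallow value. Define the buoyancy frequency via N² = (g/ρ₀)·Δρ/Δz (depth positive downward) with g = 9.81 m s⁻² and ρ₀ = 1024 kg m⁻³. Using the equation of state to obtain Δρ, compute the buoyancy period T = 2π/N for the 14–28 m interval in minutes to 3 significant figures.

ΔT = -0.8 K, ΔS = -0.16 psu (deep − shallow).
Δρ/ρ₀ = −αΔT + βΔS = 2.08 × 10⁻⁴ − 1.264 × 10⁻⁴ = 8.16 × 10⁻⁵, so Δρ ≈ 0.08356 kg m⁻³.
N² = (g/ρ₀)·Δρ/Δz = g·(Δρ/ρ₀)/Δz = 9.81 × 8.16 × 10⁻⁵ / 14 = 5.7178 × 10⁻⁵ s⁻².
N = √(5.7178 × 10⁻⁵) = 7.5616 × 10⁻³ rad s⁻¹ → T = 2π/N = 830.93 s = 13.849 min ≈ 13.8 min.

13.8 min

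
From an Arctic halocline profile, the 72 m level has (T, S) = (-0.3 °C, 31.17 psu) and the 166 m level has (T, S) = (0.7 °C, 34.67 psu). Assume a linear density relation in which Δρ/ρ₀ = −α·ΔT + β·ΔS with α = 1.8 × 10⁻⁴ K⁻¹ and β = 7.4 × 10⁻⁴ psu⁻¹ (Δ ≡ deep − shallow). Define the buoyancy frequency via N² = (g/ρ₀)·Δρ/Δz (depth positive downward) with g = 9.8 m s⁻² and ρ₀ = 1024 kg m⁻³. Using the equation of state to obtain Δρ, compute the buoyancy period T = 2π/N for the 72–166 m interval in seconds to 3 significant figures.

396 s

ΔT = +1.0 K, ΔS = +3.50 psu (deep − shallow).
Δρ/ρ₀ = −αΔT + βΔS = -1.80 × 10⁻⁴ + 2.59 × 10⁻³ = 2.41 × 10⁻³, so Δρ ≈ 2.468 kg m⁻³.
N² = (g/ρ₀)·Δρ/Δz = g·(Δρ/ρ₀)/Δz = 9.8 × 2.41 × 10⁻³ / 94 = 2.5126 × 10⁻⁴ s⁻².
N = √(2.5126 × 10⁻⁴) = 0.015851 rad s⁻¹ → T = 2π/N = 396.39 s ≈ 396 s.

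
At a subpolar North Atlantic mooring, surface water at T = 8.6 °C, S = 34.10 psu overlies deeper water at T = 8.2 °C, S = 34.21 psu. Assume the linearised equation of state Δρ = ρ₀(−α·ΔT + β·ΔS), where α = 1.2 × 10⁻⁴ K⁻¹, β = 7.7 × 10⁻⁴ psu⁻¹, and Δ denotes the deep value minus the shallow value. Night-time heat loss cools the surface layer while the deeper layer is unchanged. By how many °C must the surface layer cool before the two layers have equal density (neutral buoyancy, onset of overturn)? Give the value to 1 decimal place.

Neutral buoyancy requires Δρ = 0, i.e. −α(T_deep − T_surf′) + β(S_deep − S_surf) = 0.
T_surf′ = T_deep − (β/α)·ΔS = 8.2 − (7.7 × 10⁻⁴/1.2 × 10⁻⁴)·(+0.11) = 7.494 °C.
Cooling required: 8.6 − (7.494) = 1.106 °C.

1.1 °C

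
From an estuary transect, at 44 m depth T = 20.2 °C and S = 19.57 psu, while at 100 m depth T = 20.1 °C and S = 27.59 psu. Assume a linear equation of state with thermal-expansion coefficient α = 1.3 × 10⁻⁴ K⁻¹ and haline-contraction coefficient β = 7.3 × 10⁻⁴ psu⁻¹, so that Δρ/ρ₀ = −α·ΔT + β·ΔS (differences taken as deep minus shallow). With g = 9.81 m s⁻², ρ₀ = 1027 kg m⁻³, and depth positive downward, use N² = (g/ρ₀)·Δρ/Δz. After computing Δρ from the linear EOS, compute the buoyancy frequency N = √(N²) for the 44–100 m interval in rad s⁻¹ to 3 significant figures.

ΔT = -0.1 K, ΔS = +8.02 psu (deep − shallow).
Δρ/ρ₀ = −αΔT + βΔS = 1.30 × 10⁻⁵ + 5.8546 × 10⁻³ = 5.8676 × 10⁻³, so Δρ ≈ 6.026 kg m⁻³.
N² = (g/ρ₀)·Δρ/Δz = g·(Δρ/ρ₀)/Δz = 9.81 × 5.8676 × 10⁻³ / 56 = 1.0279 × 10⁻³ s⁻².
N = √(1.0279 × 10⁻³) = 0.032061 rad s⁻¹ ≈ 0.0321 rad s⁻¹.

0.0321 rad s⁻¹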